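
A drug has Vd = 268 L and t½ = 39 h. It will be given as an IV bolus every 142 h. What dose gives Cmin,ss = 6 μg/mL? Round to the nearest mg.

τ/t½ = 142/39 ≈ 3.641, so f = (1/2)^(142/39) ≈ 0.080157.
Cmin,ss = (D/Vd)·f/(1−f), so D = Cmin,ss·Vd·(1−f)/f.
D = 6 × 268 × (1−f)/f ≈ 6 × 268 × 11.47552 ≈ 18452.64 mg.

18453 mg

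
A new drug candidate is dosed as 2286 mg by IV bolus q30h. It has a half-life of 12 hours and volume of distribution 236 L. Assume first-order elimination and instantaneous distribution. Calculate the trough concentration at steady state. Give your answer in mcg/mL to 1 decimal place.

2.1 mcg/mL

k = ln2/t½ = ln2/12 ≈ 0.057762 h⁻¹; fraction remaining f = e^(−kτ) = e^(−0.057762×30) ≈ 0.1768.
Each bolus raises the concentration by D/Vd = 2286/236 ≈ 9.686 mcg/mL.
Steady-state trough Cmin,ss = C₀·f/(1−f) ≈ 9.686 × 0.1768/0.8232 ≈ 2.080 mcg/mL.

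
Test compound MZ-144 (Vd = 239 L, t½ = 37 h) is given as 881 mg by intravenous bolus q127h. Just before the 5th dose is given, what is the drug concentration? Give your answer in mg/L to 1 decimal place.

0.4 mg/L

f = (1/2)^(τ/t½) = (1/2)^(127/37) ≈ 0.0926.
C₀ = D/Vd = 881/239 ≈ 3.686 mg/L.
Before the 5th dose, 4 doses have been given. Superposition: Cmin = C₀·(f + f² + … + f^4).
≈ 3.686 × (0.0926 + 0.0086 + 0.0008 + 0.0001) ≈ 3.686 × 0.1021 ≈ 0.376 mg/L.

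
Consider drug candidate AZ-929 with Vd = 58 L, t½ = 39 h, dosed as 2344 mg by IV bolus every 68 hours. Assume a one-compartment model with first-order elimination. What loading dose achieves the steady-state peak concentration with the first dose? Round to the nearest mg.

f = (1/2)^(68/39) ≈ 0.298626; accumulation ratio R = 1/(1−f) ≈ 1.42577.
Loading dose to hit Cmax,ss on first dose: D_load = D_maint·R ≈ 2344 × 1.42577 ≈ 3342.00 mg.

3342 mg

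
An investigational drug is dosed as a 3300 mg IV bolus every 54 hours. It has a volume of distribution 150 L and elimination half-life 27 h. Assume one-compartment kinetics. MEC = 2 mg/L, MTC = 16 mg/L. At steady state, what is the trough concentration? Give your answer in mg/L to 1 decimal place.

7.3 mg/L

The dosing interval is 2 half-lives, so f = 2^(−2) = 0.25.
Accumulation ratio R = 1/(1 − f) = 1/0.75 = 4/3.
Single-dose peak C₀ = D/Vd = 3300/150 = 22 mg/L.
Steady-state peak Cmax,ss = C₀·R = 22 × 4/3 ≈ 29.333 mg/L.
Steady-state trough Cmin,ss = Cmax,ss·f ≈ 29.333 × 0.25 ≈ 7.333 mg/L.
Trough 7.3 mg/L vs MEC 2 mg/L: adequate.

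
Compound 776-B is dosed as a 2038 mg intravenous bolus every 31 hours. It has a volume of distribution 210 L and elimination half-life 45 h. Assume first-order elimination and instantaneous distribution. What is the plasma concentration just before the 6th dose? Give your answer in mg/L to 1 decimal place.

f = (1/2)^(τ/t½) = (1/2)^(31/45) ≈ 0.6203.
C₀ = D/Vd = 2038/210 ≈ 9.705 mg/L.
Before the 6th dose, 5 doses have been given. Superposition: Cmin = C₀·(f + f² + … + f^5).
≈ 9.705 × (0.6203 + 0.3848 + 0.2387 + 0.1480 + 0.0918) ≈ 9.705 × 1.4836 ≈ 14.398 mg/L.

14.4 mg/L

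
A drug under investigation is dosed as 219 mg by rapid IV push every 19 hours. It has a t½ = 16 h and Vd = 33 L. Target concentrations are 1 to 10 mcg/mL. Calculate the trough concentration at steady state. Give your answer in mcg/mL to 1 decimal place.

τ/t½ = 19/16 ≈ 1.1875, so fraction remaining f = (1/2)^(19/16) ≈ 0.4391.
At steady state, accumulation factor R = 1/(1 − e^(−kτ)) ≈ 1.7828.
Each bolus raises the concentration by D/Vd = 219/33 ≈ 6.636 mcg/mL.
Cmax,ss = C₀/(1 − f) ≈ 6.636/0.5609 ≈ 11.831 mcg/mL.
One interval later, Cmin,ss = Cmax,ss·e^(−kτ) ≈ 11.831 × 0.4391 ≈ 5.195 mcg/mL.
Trough 5.2 mcg/mL vs MEC 1 mcg/mL: adequate.

5.2 mcg/mL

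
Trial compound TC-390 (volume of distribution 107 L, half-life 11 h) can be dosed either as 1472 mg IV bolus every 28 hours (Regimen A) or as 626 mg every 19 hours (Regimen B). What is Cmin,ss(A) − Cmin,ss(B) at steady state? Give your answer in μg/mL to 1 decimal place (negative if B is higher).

0.3 μg/mL

Regimen A: f = (1/2)^(28/11) ≈ 0.1713; Cmin,ss = (1472/107)·f/(1−f) ≈ 2.844 μg/mL.
Regimen B: f = (1/2)^(19/11) ≈ 0.3020; Cmin,ss = (626/107)·f/(1−f) ≈ 2.531 μg/mL.
Difference ≈ 2.844 − 2.531 ≈ 0.313 μg/mL.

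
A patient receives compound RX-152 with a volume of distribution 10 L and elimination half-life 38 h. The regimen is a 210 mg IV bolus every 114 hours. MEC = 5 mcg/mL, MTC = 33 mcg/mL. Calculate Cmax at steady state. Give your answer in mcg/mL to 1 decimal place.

24.0 mcg/mL

The dosing interval is 3 half-lives, so f = 2^(−3) = 0.125.
Accumulation ratio R = 1/(1 − f) = 1/0.875 = 8/7.
Single-dose peak C₀ = D/Vd = 210/10 = 21 mcg/mL.
Steady-state peak Cmax,ss = C₀·R = 21 × 8/7 ≈ 24.000 mcg/mL.
Peak 24.0 mcg/mL vs MTC 33 mcg/mL: below toxic threshold.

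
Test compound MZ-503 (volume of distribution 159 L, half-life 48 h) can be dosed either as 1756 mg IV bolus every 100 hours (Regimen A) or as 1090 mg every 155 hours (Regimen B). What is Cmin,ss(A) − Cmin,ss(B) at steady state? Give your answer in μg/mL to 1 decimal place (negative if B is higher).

Regimen A: f = (1/2)^(100/48) ≈ 0.2360; Cmin,ss = (1756/159)·f/(1−f) ≈ 3.412 μg/mL.
Regimen B: f = (1/2)^(155/48) ≈ 0.1066; Cmin,ss = (1090/159)·f/(1−f) ≈ 0.818 μg/mL.
Difference ≈ 3.412 − 0.818 ≈ 2.594 μg/mL.

2.6 μg/mL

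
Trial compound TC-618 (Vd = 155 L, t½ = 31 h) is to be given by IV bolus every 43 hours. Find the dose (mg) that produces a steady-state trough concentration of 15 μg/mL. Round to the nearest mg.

3756 mg

τ/t½ = 43/31 ≈ 1.3871, so f = (1/2)^(43/31) ≈ 0.382333.
Cmin,ss = (D/Vd)·f/(1−f), so D = Cmin,ss·Vd·(1−f)/f.
D = 15 × 155 × (1−f)/f ≈ 15 × 155 × 1.61552 ≈ 3756.08 mg.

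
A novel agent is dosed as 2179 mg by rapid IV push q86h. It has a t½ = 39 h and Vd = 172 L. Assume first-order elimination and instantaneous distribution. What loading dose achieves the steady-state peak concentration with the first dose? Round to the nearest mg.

2782 mg

f = (1/2)^(86/39) ≈ 0.216865; accumulation ratio R = 1/(1−f) ≈ 1.27692.
Loading dose to hit Cmax,ss on first dose: D_load = D_maint·R ≈ 2179 × 1.27692 ≈ 2782.41 mg.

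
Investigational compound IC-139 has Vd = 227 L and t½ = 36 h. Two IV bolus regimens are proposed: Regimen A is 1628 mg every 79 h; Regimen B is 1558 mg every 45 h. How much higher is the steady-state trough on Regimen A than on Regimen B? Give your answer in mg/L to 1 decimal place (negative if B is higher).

Regimen A: f = (1/2)^(79/36) ≈ 0.2185; Cmin,ss = (1628/227)·f/(1−f) ≈ 2.005 mg/L.
Regimen B: f = (1/2)^(45/36) ≈ 0.4204; Cmin,ss = (1558/227)·f/(1−f) ≈ 4.978 mg/L.
Difference ≈ 2.005 − 4.978 ≈ -2.973 mg/L.

-3.0 mg/L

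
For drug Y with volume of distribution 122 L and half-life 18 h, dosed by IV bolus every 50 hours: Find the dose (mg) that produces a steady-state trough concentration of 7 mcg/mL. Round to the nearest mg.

τ/t½ = 50/18 ≈ 2.7778, so f = (1/2)^(50/18) ≈ 0.145816.
Cmin,ss = (D/Vd)·f/(1−f), so D = Cmin,ss·Vd·(1−f)/f.
D = 7 × 122 × (1−f)/f ≈ 7 × 122 × 5.85796 ≈ 5002.70 mg.

5003 mg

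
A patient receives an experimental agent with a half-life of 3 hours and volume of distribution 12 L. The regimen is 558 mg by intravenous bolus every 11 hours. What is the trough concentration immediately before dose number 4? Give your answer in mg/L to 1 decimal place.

4.0 mg/L

f = (1/2)^(τ/t½) = (1/2)^(11/3) ≈ 0.0787.
C₀ = D/Vd = 558/12 ≈ 46.500 mg/L.
Before the 4th dose, 3 doses have been given. Superposition: Cmin = C₀·(f + f² + … + f^3).
≈ 46.500 × (0.0787 + 0.0062 + 0.0005) ≈ 46.500 × 0.0854 ≈ 3.971 mg/L.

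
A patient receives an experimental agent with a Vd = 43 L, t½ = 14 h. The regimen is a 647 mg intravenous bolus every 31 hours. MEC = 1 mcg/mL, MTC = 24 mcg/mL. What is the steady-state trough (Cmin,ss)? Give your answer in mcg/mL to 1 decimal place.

τ/t½ = 31/14 ≈ 2.2143, so fraction remaining f = (1/2)^(31/14) ≈ 0.2155.
Single-dose peak C₀ = D/Vd = 647/43 ≈ 15.047 mcg/mL.
Steady-state trough Cmin,ss = C₀·f/(1−f) ≈ 15.047 × 0.2155/0.7845 ≈ 4.133 mcg/mL.
Trough 4.1 mcg/mL vs MEC 1 mcg/mL: adequate.

4.1 mcg/mL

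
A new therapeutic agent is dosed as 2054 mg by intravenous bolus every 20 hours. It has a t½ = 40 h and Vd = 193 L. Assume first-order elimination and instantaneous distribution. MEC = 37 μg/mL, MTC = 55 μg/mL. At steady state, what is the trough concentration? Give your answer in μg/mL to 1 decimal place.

25.7 μg/mL

τ/t½ = 20/40 ≈ 0.5, so fraction remaining f = (1/2)^(20/40) ≈ 0.7071.
Single-dose peak C₀ = D/Vd = 2054/193 ≈ 10.642 μg/mL.
Steady-state trough Cmin,ss = C₀·f/(1−f) ≈ 10.642 × 0.7071/0.2929 ≈ 25.691 μg/mL.
Trough 25.7 μg/mL vs MEC 37 μg/mL: subtherapeutic.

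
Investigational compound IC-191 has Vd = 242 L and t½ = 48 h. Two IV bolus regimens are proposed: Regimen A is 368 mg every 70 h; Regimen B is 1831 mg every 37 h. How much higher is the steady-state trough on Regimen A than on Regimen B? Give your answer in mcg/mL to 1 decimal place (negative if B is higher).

-9.8 mcg/mL

Regimen A: f = (1/2)^(70/48) ≈ 0.3639; Cmin,ss = (368/242)·f/(1−f) ≈ 0.870 mcg/mL.
Regimen B: f = (1/2)^(37/48) ≈ 0.5861; Cmin,ss = (1831/242)·f/(1−f) ≈ 10.714 mcg/mL.
Difference ≈ 0.870 − 10.714 ≈ -9.844 mcg/mL.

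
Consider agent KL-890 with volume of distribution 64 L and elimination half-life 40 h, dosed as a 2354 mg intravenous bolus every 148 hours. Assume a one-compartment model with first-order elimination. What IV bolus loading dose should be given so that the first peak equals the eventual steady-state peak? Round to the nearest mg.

f = (1/2)^(148/40) ≈ 0.076947; accumulation ratio R = 1/(1−f) ≈ 1.08336.
Loading dose to hit Cmax,ss on first dose: D_load = D_maint·R ≈ 2354 × 1.08336 ≈ 2550.23 mg.

2550 mg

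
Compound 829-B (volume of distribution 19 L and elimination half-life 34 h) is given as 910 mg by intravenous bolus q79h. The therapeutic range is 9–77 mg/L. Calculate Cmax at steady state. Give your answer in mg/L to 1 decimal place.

τ/t½ = 79/34 ≈ 2.3235, so fraction remaining f = (1/2)^(79/34) ≈ 0.1998.
Accumulation ratio R = 1/(1 − f) ≈ 1/0.8002 ≈ 1.2497.
Each bolus raises the concentration by D/Vd = 910/19 ≈ 47.895 mg/L.
Steady-state peak Cmax,ss = C₀·R ≈ 47.895 × 1.2497 ≈ 59.854 mg/L.
Peak 59.9 mg/L vs MTC 77 mg/L: below toxic threshold.

59.9 mg/L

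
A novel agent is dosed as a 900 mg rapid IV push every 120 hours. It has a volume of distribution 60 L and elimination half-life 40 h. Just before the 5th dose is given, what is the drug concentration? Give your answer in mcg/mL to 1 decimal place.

2.1 mcg/mL

f = (1/2)^(τ/t½) = (1/2)^(120/40) ≈ 0.1250.
C₀ = D/Vd = 900/60 ≈ 15.000 mcg/mL.
Before the 5th dose, 4 doses have been given. Superposition: Cmin = C₀·(f + f² + … + f^4).
≈ 15.000 × (0.1250 + 0.0156 + 0.0020 + 0.0002) ≈ 15.000 × 0.1428 ≈ 2.142 mcg/mL.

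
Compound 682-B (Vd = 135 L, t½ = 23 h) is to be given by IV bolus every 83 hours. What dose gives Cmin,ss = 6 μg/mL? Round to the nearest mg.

τ/t½ = 83/23 ≈ 3.6087, so f = (1/2)^(83/23) ≈ 0.081974.
Cmin,ss = (D/Vd)·f/(1−f), so D = Cmin,ss·Vd·(1−f)/f.
D = 6 × 135 × (1−f)/f ≈ 6 × 135 × 11.19899 ≈ 9071.18 mg.

9071 mg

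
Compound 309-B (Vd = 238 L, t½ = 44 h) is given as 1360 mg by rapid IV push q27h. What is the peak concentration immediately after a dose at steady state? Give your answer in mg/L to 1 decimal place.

16.5 mg/L

Over one 27-h interval, 27/44 ≈ 0.61364 half-lives elapse, leaving f ≈ 0.6535 of each dose.
At steady state, accumulation factor R = 1/(1 − e^(−kτ)) ≈ 2.8860.
Each bolus raises the concentration by D/Vd = 1360/238 ≈ 5.714 mg/L.
Steady-state peak Cmax,ss = C₀·R ≈ 5.714 × 2.8860 ≈ 16.491 mg/L.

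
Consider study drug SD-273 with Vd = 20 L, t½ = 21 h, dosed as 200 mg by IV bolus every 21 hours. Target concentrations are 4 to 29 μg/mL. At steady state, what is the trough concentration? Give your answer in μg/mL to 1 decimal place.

10.0 μg/mL

The dosing interval is 1 half-life, so f = 2^(−1) = 0.5.
Accumulation ratio R = 1/(1 − f) = 1/0.5 = 2/1.
Single-dose peak C₀ = D/Vd = 200/20 = 10 μg/mL.
Steady-state peak Cmax,ss = C₀·R = 10 × 2/1 ≈ 20.000 μg/mL.
Steady-state trough Cmin,ss = Cmax,ss·f ≈ 20.000 × 0.5 ≈ 10.000 μg/mL.
Trough 10.0 μg/mL vs MEC 4 μg/mL: adequate.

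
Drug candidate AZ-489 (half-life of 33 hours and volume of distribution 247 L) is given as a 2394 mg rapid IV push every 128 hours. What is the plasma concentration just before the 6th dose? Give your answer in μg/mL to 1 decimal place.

0.7 μg/mL

f = (1/2)^(τ/t½) = (1/2)^(128/33) ≈ 0.0680.
C₀ = D/Vd = 2394/247 ≈ 9.692 μg/mL.
Before the 6th dose, 5 doses have been given. Superposition: Cmin = C₀·(f + f² + … + f^5).
≈ 9.692 × (0.0680 + 0.0046 + 0.0003 + 0.0000 + 0.0000) ≈ 9.692 × 0.0729 ≈ 0.707 μg/mL.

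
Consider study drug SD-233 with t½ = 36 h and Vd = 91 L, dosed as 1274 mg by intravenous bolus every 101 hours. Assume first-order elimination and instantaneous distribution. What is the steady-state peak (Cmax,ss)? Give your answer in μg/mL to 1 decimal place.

Over one 101-h interval, 101/36 ≈ 2.8056 half-lives elapse, leaving f ≈ 0.1430 of each dose.
At steady state, accumulation factor R = 1/(1 − e^(−kτ)) ≈ 1.1669.
Single-dose peak C₀ = D/Vd = 1274/91 ≈ 14.000 μg/mL.
Steady-state peak Cmax,ss = C₀·R ≈ 14.000 × 1.1669 ≈ 16.337 μg/mL.

16.3 μg/mL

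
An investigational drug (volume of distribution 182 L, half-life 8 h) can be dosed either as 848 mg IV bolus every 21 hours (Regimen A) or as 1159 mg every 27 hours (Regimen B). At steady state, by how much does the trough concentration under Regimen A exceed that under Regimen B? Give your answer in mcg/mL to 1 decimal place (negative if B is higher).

0.2 mcg/mL

Regimen A: f = (1/2)^(21/8) ≈ 0.1621; Cmin,ss = (848/182)·f/(1−f) ≈ 0.901 mcg/mL.
Regimen B: f = (1/2)^(27/8) ≈ 0.0964; Cmin,ss = (1159/182)·f/(1−f) ≈ 0.679 mcg/mL.
Difference ≈ 0.901 − 0.679 ≈ 0.222 mcg/mL.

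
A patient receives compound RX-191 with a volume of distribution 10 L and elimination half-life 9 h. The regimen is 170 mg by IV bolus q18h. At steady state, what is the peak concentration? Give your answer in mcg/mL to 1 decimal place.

22.7 mcg/mL

The dosing interval is 2 half-lives, so f = 2^(−2) = 0.25.
Accumulation ratio R = 1/(1 − f) = 1/0.75 = 4/3.
Single-dose peak C₀ = D/Vd = 170/10 = 17 mcg/mL.
Steady-state peak Cmax,ss = C₀·R = 17 × 4/3 ≈ 22.667 mcg/mL.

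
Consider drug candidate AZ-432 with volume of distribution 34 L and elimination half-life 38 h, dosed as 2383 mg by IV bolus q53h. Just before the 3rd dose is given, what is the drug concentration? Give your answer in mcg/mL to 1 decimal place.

36.8 mcg/mL

f = (1/2)^(τ/t½) = (1/2)^(53/38) ≈ 0.3803.
C₀ = D/Vd = 2383/34 ≈ 70.088 mcg/mL.
Before the 3rd dose, 2 doses have been given. Superposition: Cmin = C₀·(f + f²).
≈ 70.088 × (0.3803 + 0.1446) ≈ 70.088 × 0.5249 ≈ 36.789 mcg/mL.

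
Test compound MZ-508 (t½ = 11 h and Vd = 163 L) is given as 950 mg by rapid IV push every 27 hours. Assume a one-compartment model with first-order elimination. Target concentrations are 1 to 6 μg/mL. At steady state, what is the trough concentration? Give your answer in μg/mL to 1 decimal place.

τ/t½ = 27/11 ≈ 2.4545, so fraction remaining f = (1/2)^(27/11) ≈ 0.1824.
At steady state, accumulation factor R = 1/(1 − e^(−kτ)) ≈ 1.2231.
Each bolus raises the concentration by D/Vd = 950/163 ≈ 5.828 μg/mL.
Cmax,ss = C₀/(1 − f) ≈ 5.828/0.8176 ≈ 7.128 μg/mL.
Steady-state trough Cmin,ss = Cmax,ss·f ≈ 7.128 × 0.1824 ≈ 1.300 μg/mL.
Trough 1.3 μg/mL vs MEC 1 μg/mL: adequate.

1.3 μg/mL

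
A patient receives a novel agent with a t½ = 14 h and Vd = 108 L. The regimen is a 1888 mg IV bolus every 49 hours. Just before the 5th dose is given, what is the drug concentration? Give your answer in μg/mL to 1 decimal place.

f = (1/2)^(τ/t½) = (1/2)^(49/14) ≈ 0.0884.
C₀ = D/Vd = 1888/108 ≈ 17.481 μg/mL.
Before the 5th dose, 4 doses have been given. Superposition: Cmin = C₀·(f + f² + … + f^4).
≈ 17.481 × (0.0884 + 0.0078 + 0.0007 + 0.0001) ≈ 17.481 × 0.0970 ≈ 1.696 μg/mL.

1.7 μg/mL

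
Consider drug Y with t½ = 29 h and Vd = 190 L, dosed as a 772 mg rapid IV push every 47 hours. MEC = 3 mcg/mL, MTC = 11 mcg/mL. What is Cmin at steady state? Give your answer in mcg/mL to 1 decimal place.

2.0 mcg/mL

k = ln2/t½ = ln2/29 ≈ 0.023902 h⁻¹; fraction remaining f = e^(−kτ) = e^(−0.023902×47) ≈ 0.3252.
At steady state, accumulation factor R = 1/(1 − e^(−kτ)) ≈ 1.4819.
Each bolus raises the concentration by D/Vd = 772/190 ≈ 4.063 mcg/mL.
Steady-state peak Cmax,ss = C₀·R ≈ 4.063 × 1.4819 ≈ 6.021 mcg/mL.
Steady-state trough Cmin,ss = Cmax,ss·f ≈ 6.021 × 0.3252 ≈ 1.958 mcg/mL.
Trough 2.0 mcg/mL vs MEC 3 mcg/mL: subtherapeutic.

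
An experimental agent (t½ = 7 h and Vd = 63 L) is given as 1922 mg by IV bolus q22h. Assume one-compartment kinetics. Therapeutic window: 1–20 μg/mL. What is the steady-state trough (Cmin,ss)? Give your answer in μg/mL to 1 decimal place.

Over one 22-h interval, 22/7 ≈ 3.1429 half-lives elapse, leaving f ≈ 0.1132 of each dose.
At steady state, accumulation factor R = 1/(1 − e^(−kτ)) ≈ 1.1276.
Single-dose peak C₀ = D/Vd = 1922/63 ≈ 30.508 μg/mL.
Cmax,ss = C₀/(1 − f) ≈ 30.508/0.8868 ≈ 34.402 μg/mL.
Steady-state trough Cmin,ss = Cmax,ss·f ≈ 34.402 × 0.1132 ≈ 3.894 μg/mL.
Trough 3.9 μg/mL vs MEC 1 μg/mL: adequate.

3.9 μg/mL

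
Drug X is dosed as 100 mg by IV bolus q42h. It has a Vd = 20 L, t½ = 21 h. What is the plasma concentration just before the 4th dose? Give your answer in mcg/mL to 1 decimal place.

f = (1/2)^(τ/t½) = (1/2)^(42/21) ≈ 0.2500.
C₀ = D/Vd = 100/20 ≈ 5.000 mcg/mL.
Before the 4th dose, 3 doses have been given. Superposition: Cmin = C₀·(f + f² + … + f^3).
≈ 5.000 × (0.2500 + 0.0625 + 0.0156) ≈ 5.000 × 0.3281 ≈ 1.641 mcg/mL.

1.6 mcg/mL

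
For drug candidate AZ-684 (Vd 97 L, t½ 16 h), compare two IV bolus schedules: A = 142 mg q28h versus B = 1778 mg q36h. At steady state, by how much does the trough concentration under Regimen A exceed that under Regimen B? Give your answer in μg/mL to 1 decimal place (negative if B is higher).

-4.3 μg/mL

Regimen A: f = (1/2)^(28/16) ≈ 0.2973; Cmin,ss = (142/97)·f/(1−f) ≈ 0.619 μg/mL.
Regimen B: f = (1/2)^(36/16) ≈ 0.2102; Cmin,ss = (1778/97)·f/(1−f) ≈ 4.878 μg/mL.
Difference ≈ 0.619 − 4.878 ≈ -4.259 μg/mL.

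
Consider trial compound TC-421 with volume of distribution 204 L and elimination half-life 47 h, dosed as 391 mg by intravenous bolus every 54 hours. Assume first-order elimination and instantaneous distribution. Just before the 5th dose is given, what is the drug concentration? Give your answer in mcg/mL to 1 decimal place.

f = (1/2)^(τ/t½) = (1/2)^(54/47) ≈ 0.4510.
C₀ = D/Vd = 391/204 ≈ 1.917 mcg/mL.
Before the 5th dose, 4 doses have been given. Superposition: Cmin = C₀·(f + f² + … + f^4).
≈ 1.917 × (0.4510 + 0.2034 + 0.0917 + 0.0414) ≈ 1.917 × 0.7875 ≈ 1.510 mcg/mL.

1.5 mcg/mL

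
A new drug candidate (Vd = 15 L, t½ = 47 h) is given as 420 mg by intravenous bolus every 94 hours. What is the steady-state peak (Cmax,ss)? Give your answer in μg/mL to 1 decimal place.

37.3 μg/mL

τ = 94 h = 2 half-lives, so f = (1/2)^2 = 0.25.
At steady state, R = 1/(1 − 0.25) = 4/3.
Single-dose peak C₀ = D/Vd = 420/15 = 28 μg/mL.
Steady-state peak Cmax,ss = C₀·R = 28 × 4/3 ≈ 37.333 μg/mL.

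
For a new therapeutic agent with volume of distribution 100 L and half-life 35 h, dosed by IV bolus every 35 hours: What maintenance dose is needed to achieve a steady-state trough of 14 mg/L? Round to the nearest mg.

1400 mg

τ/t½ = 35/35 ≈ 1, so f = (1/2)^(35/35) ≈ 0.500000.
Cmin,ss = (D/Vd)·f/(1−f), so D = Cmin,ss·Vd·(1−f)/f.
D = 14 × 100 × (1−f)/f ≈ 14 × 100 × 1.00000 ≈ 1400.00 mg.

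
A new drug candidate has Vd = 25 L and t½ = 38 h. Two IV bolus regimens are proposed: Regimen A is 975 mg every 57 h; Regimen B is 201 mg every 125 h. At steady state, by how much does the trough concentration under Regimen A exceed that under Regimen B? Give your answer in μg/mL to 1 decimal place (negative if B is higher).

Regimen A: f = (1/2)^(57/38) ≈ 0.3536; Cmin,ss = (975/25)·f/(1−f) ≈ 21.334 μg/mL.
Regimen B: f = (1/2)^(125/38) ≈ 0.1023; Cmin,ss = (201/25)·f/(1−f) ≈ 0.916 μg/mL.
Difference ≈ 21.334 − 0.916 ≈ 20.418 μg/mL.

20.4 μg/mL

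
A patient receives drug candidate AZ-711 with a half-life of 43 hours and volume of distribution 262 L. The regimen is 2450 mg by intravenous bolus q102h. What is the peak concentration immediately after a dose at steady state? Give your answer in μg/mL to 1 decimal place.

11.6 μg/mL

Over one 102-h interval, 102/43 ≈ 2.3721 half-lives elapse, leaving f ≈ 0.1932 of each dose.
At steady state, accumulation factor R = 1/(1 − e^(−kτ)) ≈ 1.2395.
Each bolus raises the concentration by D/Vd = 2450/262 ≈ 9.351 μg/mL.
Steady-state peak Cmax,ss = C₀·R ≈ 9.351 × 1.2395 ≈ 11.591 μg/mL.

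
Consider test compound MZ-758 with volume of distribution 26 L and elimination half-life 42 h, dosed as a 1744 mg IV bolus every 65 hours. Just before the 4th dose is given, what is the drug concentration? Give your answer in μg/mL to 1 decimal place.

33.5 μg/mL

f = (1/2)^(τ/t½) = (1/2)^(65/42) ≈ 0.3421.
C₀ = D/Vd = 1744/26 ≈ 67.077 μg/mL.
Before the 4th dose, 3 doses have been given. Superposition: Cmin = C₀·(f + f² + … + f^3).
≈ 67.077 × (0.3421 + 0.1170 + 0.0400) ≈ 67.077 × 0.4991 ≈ 33.478 μg/mL.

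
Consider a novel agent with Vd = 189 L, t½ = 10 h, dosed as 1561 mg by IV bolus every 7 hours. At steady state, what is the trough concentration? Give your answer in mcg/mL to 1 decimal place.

13.2 mcg/mL

k = ln2/t½ = ln2/10 ≈ 0.069315 h⁻¹; fraction remaining f = e^(−kτ) = e^(−0.069315×7) ≈ 0.6156.
Accumulation ratio R = 1/(1 − f) ≈ 1/0.3844 ≈ 2.6015.
Each bolus raises the concentration by D/Vd = 1561/189 ≈ 8.259 mcg/mL.
Steady-state peak Cmax,ss = C₀·R ≈ 8.259 × 2.6015 ≈ 21.486 mcg/mL.
One interval later, Cmin,ss = Cmax,ss·e^(−kτ) ≈ 21.486 × 0.6156 ≈ 13.227 mcg/mL.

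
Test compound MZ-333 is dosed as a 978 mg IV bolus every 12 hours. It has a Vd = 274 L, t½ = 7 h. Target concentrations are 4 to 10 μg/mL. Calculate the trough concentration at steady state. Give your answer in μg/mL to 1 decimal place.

k = ln2/t½ = ln2/7 ≈ 0.099021 h⁻¹; fraction remaining f = e^(−kτ) = e^(−0.099021×12) ≈ 0.3048.
At steady state, accumulation factor R = 1/(1 − e^(−kτ)) ≈ 1.4384.
Single-dose peak C₀ = D/Vd = 978/274 ≈ 3.569 μg/mL.
Cmax,ss = C₀/(1 − f) ≈ 3.569/0.6952 ≈ 5.134 μg/mL.
One interval later, Cmin,ss = Cmax,ss·e^(−kτ) ≈ 5.134 × 0.3048 ≈ 1.565 μg/mL.
Trough 1.6 μg/mL vs MEC 4 μg/mL: subtherapeutic.

1.6 μg/mL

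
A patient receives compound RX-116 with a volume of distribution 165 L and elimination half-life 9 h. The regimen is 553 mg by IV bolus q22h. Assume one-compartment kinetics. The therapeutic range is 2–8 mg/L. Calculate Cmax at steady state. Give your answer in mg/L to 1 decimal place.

Over one 22-h interval, 22/9 ≈ 2.4444 half-lives elapse, leaving f ≈ 0.1837 of each dose.
At steady state, accumulation factor R = 1/(1 − e^(−kτ)) ≈ 1.2250.
Single-dose peak C₀ = D/Vd = 553/165 ≈ 3.352 mg/L.
Steady-state peak Cmax,ss = C₀·R ≈ 3.352 × 1.2250 ≈ 4.106 mg/L.
Peak 4.1 mg/L vs MTC 8 mg/L: below toxic threshold.

4.1 mg/L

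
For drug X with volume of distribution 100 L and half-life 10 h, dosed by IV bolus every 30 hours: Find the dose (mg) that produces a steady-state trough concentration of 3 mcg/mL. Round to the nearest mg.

τ/t½ = 30/10 ≈ 3, so f = (1/2)^(30/10) ≈ 0.125000.
Cmin,ss = (D/Vd)·f/(1−f), so D = Cmin,ss·Vd·(1−f)/f.
D = 3 × 100 × (1−f)/f ≈ 3 × 100 × 7.00000 ≈ 2100.00 mg.

2100 mg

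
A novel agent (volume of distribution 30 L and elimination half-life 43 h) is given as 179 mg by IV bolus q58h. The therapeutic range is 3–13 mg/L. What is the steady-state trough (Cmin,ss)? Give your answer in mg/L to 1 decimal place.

Over one 58-h interval, 58/43 ≈ 1.3488 half-lives elapse, leaving f ≈ 0.3926 of each dose.
Accumulation ratio R = 1/(1 − f) ≈ 1/0.6074 ≈ 1.6464.
Each bolus raises the concentration by D/Vd = 179/30 ≈ 5.967 mg/L.
Cmax,ss = C₀/(1 − f) ≈ 5.967/0.6074 ≈ 9.824 mg/L.
Steady-state trough Cmin,ss = Cmax,ss·f ≈ 9.824 × 0.3926 ≈ 3.857 mg/L.
Trough 3.9 mg/L vs MEC 3 mg/L: adequate.

3.9 mg/L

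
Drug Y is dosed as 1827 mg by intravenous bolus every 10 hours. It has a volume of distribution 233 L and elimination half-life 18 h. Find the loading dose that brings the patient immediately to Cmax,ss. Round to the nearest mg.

5716 mg

f = (1/2)^(10/18) ≈ 0.680395; accumulation ratio R = 1/(1−f) ≈ 3.12886.
Loading dose to hit Cmax,ss on first dose: D_load = D_maint·R ≈ 1827 × 3.12886 ≈ 5716.43 mg.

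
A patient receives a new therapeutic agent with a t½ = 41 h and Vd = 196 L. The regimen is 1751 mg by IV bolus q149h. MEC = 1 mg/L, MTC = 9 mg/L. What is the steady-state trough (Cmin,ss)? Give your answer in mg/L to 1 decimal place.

0.8 mg/L

Over one 149-h interval, 149/41 ≈ 3.6341 half-lives elapse, leaving f ≈ 0.0805 of each dose.
Each bolus raises the concentration by D/Vd = 1751/196 ≈ 8.934 mg/L.
Steady-state trough Cmin,ss = C₀·f/(1−f) ≈ 8.934 × 0.0805/0.9195 ≈ 0.782 mg/L.
Trough 0.8 mg/L vs MEC 1 mg/L: subtherapeutic.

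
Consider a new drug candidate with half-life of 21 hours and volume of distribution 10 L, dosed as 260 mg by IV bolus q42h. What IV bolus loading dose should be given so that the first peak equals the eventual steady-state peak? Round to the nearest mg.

347 mg

f = (1/2)^(42/21) ≈ 0.250000; accumulation ratio R = 1/(1−f) ≈ 1.33333.
Loading dose to hit Cmax,ss on first dose: D_load = D_maint·R ≈ 260 × 1.33333 ≈ 346.67 mg.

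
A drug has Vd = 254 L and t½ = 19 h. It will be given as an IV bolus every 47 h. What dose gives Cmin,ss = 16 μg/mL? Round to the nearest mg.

18510 mg

τ/t½ = 47/19 ≈ 2.4737, so f = (1/2)^(47/19) ≈ 0.180031.
Cmin,ss = (D/Vd)·f/(1−f), so D = Cmin,ss·Vd·(1−f)/f.
D = 16 × 254 × (1−f)/f ≈ 16 × 254 × 4.55460 ≈ 18509.89 mg.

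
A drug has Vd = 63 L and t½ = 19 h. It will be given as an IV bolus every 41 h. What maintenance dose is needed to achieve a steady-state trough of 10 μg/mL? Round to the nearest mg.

τ/t½ = 41/19 ≈ 2.1579, so f = (1/2)^(41/19) ≈ 0.224083.
Cmin,ss = (D/Vd)·f/(1−f), so D = Cmin,ss·Vd·(1−f)/f.
D = 10 × 63 × (1−f)/f ≈ 10 × 63 × 3.46263 ≈ 2181.46 mg.

2181 mg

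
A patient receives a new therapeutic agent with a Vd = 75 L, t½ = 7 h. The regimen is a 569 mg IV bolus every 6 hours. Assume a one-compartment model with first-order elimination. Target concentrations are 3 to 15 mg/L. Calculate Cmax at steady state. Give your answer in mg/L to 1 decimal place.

16.9 mg/L

Over one 6-h interval, 6/7 ≈ 0.85714 half-lives elapse, leaving f ≈ 0.5520 of each dose.
Accumulation ratio R = 1/(1 − f) ≈ 1/0.4480 ≈ 2.2321.
Each bolus raises the concentration by D/Vd = 569/75 ≈ 7.587 mg/L.
Steady-state peak Cmax,ss = C₀·R ≈ 7.587 × 2.2321 ≈ 16.935 mg/L.
Peak 16.9 mg/L vs MTC 15 mg/L: exceeds toxic threshold.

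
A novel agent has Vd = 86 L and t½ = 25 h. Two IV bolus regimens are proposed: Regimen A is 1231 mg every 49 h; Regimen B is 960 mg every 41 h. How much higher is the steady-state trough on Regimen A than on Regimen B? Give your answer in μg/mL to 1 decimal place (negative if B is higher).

-0.3 μg/mL

Regimen A: f = (1/2)^(49/25) ≈ 0.2570; Cmin,ss = (1231/86)·f/(1−f) ≈ 4.951 μg/mL.
Regimen B: f = (1/2)^(41/25) ≈ 0.3209; Cmin,ss = (960/86)·f/(1−f) ≈ 5.275 μg/mL.
Difference ≈ 4.951 − 5.275 ≈ -0.324 μg/mL.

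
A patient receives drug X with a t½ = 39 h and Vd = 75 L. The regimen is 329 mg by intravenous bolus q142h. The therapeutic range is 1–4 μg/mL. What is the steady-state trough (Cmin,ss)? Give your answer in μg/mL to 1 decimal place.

Over one 142-h interval, 142/39 ≈ 3.641 half-lives elapse, leaving f ≈ 0.0802 of each dose.
At steady state, accumulation factor R = 1/(1 − e^(−kτ)) ≈ 1.0872.
Single-dose peak C₀ = D/Vd = 329/75 ≈ 4.387 μg/mL.
Steady-state peak Cmax,ss = C₀·R ≈ 4.387 × 1.0872 ≈ 4.770 μg/mL.
Steady-state trough Cmin,ss = Cmax,ss·f ≈ 4.770 × 0.0802 ≈ 0.383 μg/mL.
Trough 0.4 μg/mL vs MEC 1 μg/mL: subtherapeutic.

0.4 μg/mL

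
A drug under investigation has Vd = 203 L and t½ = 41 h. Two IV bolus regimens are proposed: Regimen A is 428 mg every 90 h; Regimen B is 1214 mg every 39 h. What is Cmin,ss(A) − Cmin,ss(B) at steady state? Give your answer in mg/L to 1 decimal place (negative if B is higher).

-5.8 mg/L

Regimen A: f = (1/2)^(90/41) ≈ 0.2184; Cmin,ss = (428/203)·f/(1−f) ≈ 0.589 mg/L.
Regimen B: f = (1/2)^(39/41) ≈ 0.5172; Cmin,ss = (1214/203)·f/(1−f) ≈ 6.406 mg/L.
Difference ≈ 0.589 − 6.406 ≈ -5.817 mg/L.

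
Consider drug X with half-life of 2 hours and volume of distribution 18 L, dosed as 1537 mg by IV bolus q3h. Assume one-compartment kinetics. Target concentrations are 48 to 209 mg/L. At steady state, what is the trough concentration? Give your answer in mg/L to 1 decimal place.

Over one 3-h interval, 3/2 ≈ 1.5 half-lives elapse, leaving f ≈ 0.3536 of each dose.
Accumulation ratio R = 1/(1 − f) ≈ 1/0.6464 ≈ 1.5470.
Single-dose peak C₀ = D/Vd = 1537/18 ≈ 85.389 mg/L.
Cmax,ss = C₀/(1 − f) ≈ 85.389/0.6464 ≈ 132.099 mg/L.
Steady-state trough Cmin,ss = Cmax,ss·f ≈ 132.099 × 0.3536 ≈ 46.710 mg/L.
Trough 46.7 mg/L vs MEC 48 mg/L: subtherapeutic.

46.7 mg/L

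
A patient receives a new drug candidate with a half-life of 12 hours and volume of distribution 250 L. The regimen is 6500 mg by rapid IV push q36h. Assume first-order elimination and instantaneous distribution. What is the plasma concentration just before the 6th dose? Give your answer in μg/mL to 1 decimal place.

f = (1/2)^(τ/t½) = (1/2)^(36/12) ≈ 0.1250.
C₀ = D/Vd = 6500/250 ≈ 26.000 μg/mL.
Before the 6th dose, 5 doses have been given. Superposition: Cmin = C₀·(f + f² + … + f^5).
≈ 26.000 × (0.1250 + 0.0156 + 0.0020 + 0.0002 + 0.0000) ≈ 26.000 × 0.1428 ≈ 3.713 μg/mL.

3.7 μg/mL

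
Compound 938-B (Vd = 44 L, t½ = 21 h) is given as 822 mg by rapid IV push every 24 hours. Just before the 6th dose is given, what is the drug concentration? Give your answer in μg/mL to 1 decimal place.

f = (1/2)^(τ/t½) = (1/2)^(24/21) ≈ 0.4529.
C₀ = D/Vd = 822/44 ≈ 18.682 μg/mL.
Before the 6th dose, 5 doses have been given. Superposition: Cmin = C₀·(f + f² + … + f^5).
≈ 18.682 × (0.4529 + 0.2051 + 0.0929 + 0.0421 + 0.0191) ≈ 18.682 × 0.8121 ≈ 15.172 μg/mL.

15.2 μg/mL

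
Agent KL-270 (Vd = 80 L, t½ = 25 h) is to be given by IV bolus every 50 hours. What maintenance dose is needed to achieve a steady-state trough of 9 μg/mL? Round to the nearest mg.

2160 mg

τ/t½ = 50/25 ≈ 2, so f = (1/2)^(50/25) ≈ 0.250000.
Cmin,ss = (D/Vd)·f/(1−f), so D = Cmin,ss·Vd·(1−f)/f.
D = 9 × 80 × (1−f)/f ≈ 9 × 80 × 3.00000 ≈ 2160.00 mg.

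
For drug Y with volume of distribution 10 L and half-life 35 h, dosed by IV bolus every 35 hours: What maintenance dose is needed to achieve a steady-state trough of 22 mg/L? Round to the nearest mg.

220 mg

τ/t½ = 35/35 ≈ 1, so f = (1/2)^(35/35) ≈ 0.500000.
Cmin,ss = (D/Vd)·f/(1−f), so D = Cmin,ss·Vd·(1−f)/f.
D = 22 × 10 × (1−f)/f ≈ 22 × 10 × 1.00000 ≈ 220.00 mg.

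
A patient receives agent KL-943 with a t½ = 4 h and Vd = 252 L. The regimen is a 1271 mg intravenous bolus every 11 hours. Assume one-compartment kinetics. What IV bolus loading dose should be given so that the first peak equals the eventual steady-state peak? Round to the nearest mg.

f = (1/2)^(11/4) ≈ 0.148651; accumulation ratio R = 1/(1−f) ≈ 1.17461.
Loading dose to hit Cmax,ss on first dose: D_load = D_maint·R ≈ 1271 × 1.17461 ≈ 1492.93 mg.

1493 mg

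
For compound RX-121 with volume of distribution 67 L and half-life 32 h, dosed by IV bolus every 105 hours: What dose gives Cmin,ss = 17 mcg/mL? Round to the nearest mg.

9934 mg

τ/t½ = 105/32 ≈ 3.2812, so f = (1/2)^(105/32) ≈ 0.102860.
Cmin,ss = (D/Vd)·f/(1−f), so D = Cmin,ss·Vd·(1−f)/f.
D = 17 × 67 × (1−f)/f ≈ 17 × 67 × 8.72195 ≈ 9934.30 mg.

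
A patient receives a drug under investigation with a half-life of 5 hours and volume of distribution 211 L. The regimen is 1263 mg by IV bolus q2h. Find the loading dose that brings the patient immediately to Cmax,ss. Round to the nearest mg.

f = (1/2)^(2/5) ≈ 0.757858; accumulation ratio R = 1/(1−f) ≈ 4.12981.
Loading dose to hit Cmax,ss on first dose: D_load = D_maint·R ≈ 1263 × 4.12981 ≈ 5215.95 mg.

5216 mg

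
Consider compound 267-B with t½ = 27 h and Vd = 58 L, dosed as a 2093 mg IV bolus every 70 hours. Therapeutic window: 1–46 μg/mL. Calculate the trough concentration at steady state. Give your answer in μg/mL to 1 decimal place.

7.2 μg/mL

τ/t½ = 70/27 ≈ 2.5926, so fraction remaining f = (1/2)^(70/27) ≈ 0.1658.
Each bolus raises the concentration by D/Vd = 2093/58 ≈ 36.086 μg/mL.
Steady-state trough Cmin,ss = C₀·f/(1−f) ≈ 36.086 × 0.1658/0.8342 ≈ 7.172 μg/mL.
Trough 7.2 μg/mL vs MEC 1 μg/mL: adequate.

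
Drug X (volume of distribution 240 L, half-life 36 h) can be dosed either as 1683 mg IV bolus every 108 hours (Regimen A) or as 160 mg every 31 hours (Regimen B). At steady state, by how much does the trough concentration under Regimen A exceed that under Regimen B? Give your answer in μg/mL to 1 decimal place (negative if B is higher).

0.2 μg/mL

Regimen A: f = (1/2)^(108/36) ≈ 0.1250; Cmin,ss = (1683/240)·f/(1−f) ≈ 1.002 μg/mL.
Regimen B: f = (1/2)^(31/36) ≈ 0.5505; Cmin,ss = (160/240)·f/(1−f) ≈ 0.816 μg/mL.
Difference ≈ 1.002 − 0.816 ≈ 0.186 μg/mL.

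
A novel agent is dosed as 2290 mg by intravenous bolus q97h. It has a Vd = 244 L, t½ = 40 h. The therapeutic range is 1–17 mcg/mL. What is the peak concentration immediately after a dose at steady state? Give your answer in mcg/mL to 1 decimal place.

τ/t½ = 97/40 ≈ 2.425, so fraction remaining f = (1/2)^(97/40) ≈ 0.1862.
Accumulation ratio R = 1/(1 − f) ≈ 1/0.8138 ≈ 1.2288.
Each bolus raises the concentration by D/Vd = 2290/244 ≈ 9.385 mcg/mL.
Steady-state peak Cmax,ss = C₀·R ≈ 9.385 × 1.2288 ≈ 11.532 mcg/mL.
Peak 11.5 mcg/mL vs MTC 17 mcg/mL: below toxic threshold.

11.5 mcg/mL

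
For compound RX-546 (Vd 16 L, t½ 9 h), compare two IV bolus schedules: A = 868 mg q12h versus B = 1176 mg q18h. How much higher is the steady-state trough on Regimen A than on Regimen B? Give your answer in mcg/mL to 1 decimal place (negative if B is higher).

11.2 mcg/mL

Regimen A: f = (1/2)^(12/9) ≈ 0.3969; Cmin,ss = (868/16)·f/(1−f) ≈ 35.702 mcg/mL.
Regimen B: f = (1/2)^(18/9) ≈ 0.2500; Cmin,ss = (1176/16)·f/(1−f) ≈ 24.500 mcg/mL.
Difference ≈ 35.702 − 24.500 ≈ 11.202 mcg/mL.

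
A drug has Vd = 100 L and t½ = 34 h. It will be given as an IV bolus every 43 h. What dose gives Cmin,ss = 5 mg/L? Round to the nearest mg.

701 mg

τ/t½ = 43/34 ≈ 1.2647, so f = (1/2)^(43/34) ≈ 0.416184.
Cmin,ss = (D/Vd)·f/(1−f), so D = Cmin,ss·Vd·(1−f)/f.
D = 5 × 100 × (1−f)/f ≈ 5 × 100 × 1.40278 ≈ 701.39 mg.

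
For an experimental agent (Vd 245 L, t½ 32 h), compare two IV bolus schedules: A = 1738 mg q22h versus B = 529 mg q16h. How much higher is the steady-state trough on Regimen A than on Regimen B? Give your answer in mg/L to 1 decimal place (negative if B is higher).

Regimen A: f = (1/2)^(22/32) ≈ 0.6209; Cmin,ss = (1738/245)·f/(1−f) ≈ 11.619 mg/L.
Regimen B: f = (1/2)^(16/32) ≈ 0.7071; Cmin,ss = (529/245)·f/(1−f) ≈ 5.213 mg/L.
Difference ≈ 11.619 − 5.213 ≈ 6.406 mg/L.

6.4 mg/L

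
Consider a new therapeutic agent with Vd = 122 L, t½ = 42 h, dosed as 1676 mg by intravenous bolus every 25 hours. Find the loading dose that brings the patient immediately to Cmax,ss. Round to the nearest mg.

f = (1/2)^(25/42) ≈ 0.661935; accumulation ratio R = 1/(1−f) ≈ 2.95801.
Loading dose to hit Cmax,ss on first dose: D_load = D_maint·R ≈ 1676 × 2.95801 ≈ 4957.62 mg.

4958 mg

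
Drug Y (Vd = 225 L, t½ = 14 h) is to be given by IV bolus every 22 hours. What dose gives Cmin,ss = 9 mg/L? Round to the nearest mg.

3993 mg

τ/t½ = 22/14 ≈ 1.5714, so f = (1/2)^(22/14) ≈ 0.336475.
Cmin,ss = (D/Vd)·f/(1−f), so D = Cmin,ss·Vd·(1−f)/f.
D = 9 × 225 × (1−f)/f ≈ 9 × 225 × 1.97199 ≈ 3993.28 mg.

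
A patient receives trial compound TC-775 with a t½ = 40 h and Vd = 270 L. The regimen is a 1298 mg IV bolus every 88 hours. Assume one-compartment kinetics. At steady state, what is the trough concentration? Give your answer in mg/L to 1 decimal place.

1.3 mg/L

τ/t½ = 88/40 ≈ 2.2, so fraction remaining f = (1/2)^(88/40) ≈ 0.2176.
At steady state, accumulation factor R = 1/(1 − e^(−kτ)) ≈ 1.2781.
Single-dose peak C₀ = D/Vd = 1298/270 ≈ 4.807 mg/L.
Steady-state peak Cmax,ss = C₀·R ≈ 4.807 × 1.2781 ≈ 6.144 mg/L.
One interval later, Cmin,ss = Cmax,ss·e^(−kτ) ≈ 6.144 × 0.2176 ≈ 1.337 mg/L.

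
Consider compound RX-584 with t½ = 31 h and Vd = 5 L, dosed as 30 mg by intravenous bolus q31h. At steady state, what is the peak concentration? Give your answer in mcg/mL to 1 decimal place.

12.0 mcg/mL

The dosing interval is 1 half-life, so f = 2^(−1) = 0.5.
Accumulation ratio R = 1/(1 − f) = 1/0.5 = 2/1.
Single-dose peak C₀ = D/Vd = 30/5 = 6 mcg/mL.
Steady-state peak Cmax,ss = C₀·R = 6 × 2/1 ≈ 12.000 mcg/mL.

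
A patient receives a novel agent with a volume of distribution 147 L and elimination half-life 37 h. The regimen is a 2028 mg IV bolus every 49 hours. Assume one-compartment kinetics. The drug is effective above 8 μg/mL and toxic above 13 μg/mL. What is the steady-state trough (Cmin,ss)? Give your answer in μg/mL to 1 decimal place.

9.2 μg/mL

Over one 49-h interval, 49/37 ≈ 1.3243 half-lives elapse, leaving f ≈ 0.3993 of each dose.
Accumulation ratio R = 1/(1 − f) ≈ 1/0.6007 ≈ 1.6647.
Single-dose peak C₀ = D/Vd = 2028/147 ≈ 13.796 μg/mL.
Steady-state peak Cmax,ss = C₀·R ≈ 13.796 × 1.6647 ≈ 22.966 μg/mL.
One interval later, Cmin,ss = Cmax,ss·e^(−kτ) ≈ 22.966 × 0.3993 ≈ 9.170 μg/mL.
Trough 9.2 μg/mL vs MEC 8 μg/mL: adequate.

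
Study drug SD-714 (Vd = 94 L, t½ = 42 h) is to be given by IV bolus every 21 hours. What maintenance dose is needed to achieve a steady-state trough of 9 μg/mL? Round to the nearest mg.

350 mg

τ/t½ = 21/42 ≈ 0.5, so f = (1/2)^(21/42) ≈ 0.707107.
Cmin,ss = (D/Vd)·f/(1−f), so D = Cmin,ss·Vd·(1−f)/f.
D = 9 × 94 × (1−f)/f ≈ 9 × 94 × 0.41421 ≈ 350.42 mg.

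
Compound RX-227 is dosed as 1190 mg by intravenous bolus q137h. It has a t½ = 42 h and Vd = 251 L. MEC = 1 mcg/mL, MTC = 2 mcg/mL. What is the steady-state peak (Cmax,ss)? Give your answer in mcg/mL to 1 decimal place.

Over one 137-h interval, 137/42 ≈ 3.2619 half-lives elapse, leaving f ≈ 0.1042 of each dose.
Accumulation ratio R = 1/(1 − f) ≈ 1/0.8958 ≈ 1.1163.
Single-dose peak C₀ = D/Vd = 1190/251 ≈ 4.741 mcg/mL.
Steady-state peak Cmax,ss = C₀·R ≈ 4.741 × 1.1163 ≈ 5.292 mcg/mL.
Peak 5.3 mcg/mL vs MTC 2 mcg/mL: exceeds toxic threshold.

5.3 mcg/mL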